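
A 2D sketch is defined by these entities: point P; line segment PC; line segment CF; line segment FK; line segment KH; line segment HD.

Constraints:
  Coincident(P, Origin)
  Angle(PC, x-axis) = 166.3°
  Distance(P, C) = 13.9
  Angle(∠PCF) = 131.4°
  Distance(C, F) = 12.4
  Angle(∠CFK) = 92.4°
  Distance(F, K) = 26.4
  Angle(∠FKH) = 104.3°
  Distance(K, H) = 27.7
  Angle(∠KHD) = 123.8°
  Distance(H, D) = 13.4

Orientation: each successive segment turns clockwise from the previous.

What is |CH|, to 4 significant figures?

36.72

P is at the origin; PC runs at 166.3° with length 13.9, so C = (-13.50, 3.292). ∠PCF = 131.4° gives CF at 117.7° from the x-axis; with |CF| = 12.4, F = (-19.27, 14.27). ∠CFK = 92.4° gives FK at 30.10° from the x-axis; with |FK| = 26.4, K = (3.571, 27.51). ∠FKH = 104.3° gives KH at -45.60° from the x-axis; with |KH| = 27.7, H = (22.95, 7.720). Then |CH| = |H − C| = 36.72.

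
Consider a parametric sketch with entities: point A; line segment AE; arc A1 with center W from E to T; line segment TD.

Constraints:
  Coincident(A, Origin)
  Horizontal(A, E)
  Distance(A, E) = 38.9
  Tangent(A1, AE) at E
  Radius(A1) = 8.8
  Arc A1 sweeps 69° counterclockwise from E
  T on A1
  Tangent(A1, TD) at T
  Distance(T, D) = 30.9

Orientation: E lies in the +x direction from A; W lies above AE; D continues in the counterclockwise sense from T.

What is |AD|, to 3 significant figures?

67.6

A is at the origin; AE is horizontal with |AE| = 38.9 and E on the +x side, so E = (38.9, 0.00). Tangency of A1 to AE means the radius WE is perpendicular to AE, so W = E + (0, 8.8) = (38.9, 8.80). On A1, E sits at bearing -90° from W; a 69° counterclockwise sweep puts T at bearing -21°, so T = W + 8.8·(cos -21°, sin -21°) = (47.1, 5.65). Since A1 is tangent to TD there, WT ⟂ TD, so TD runs along (−sin -21°, cos -21°); with |TD| = 30.9, D = (58.2, 34.5). Then |AD| = |D − A| = 67.6.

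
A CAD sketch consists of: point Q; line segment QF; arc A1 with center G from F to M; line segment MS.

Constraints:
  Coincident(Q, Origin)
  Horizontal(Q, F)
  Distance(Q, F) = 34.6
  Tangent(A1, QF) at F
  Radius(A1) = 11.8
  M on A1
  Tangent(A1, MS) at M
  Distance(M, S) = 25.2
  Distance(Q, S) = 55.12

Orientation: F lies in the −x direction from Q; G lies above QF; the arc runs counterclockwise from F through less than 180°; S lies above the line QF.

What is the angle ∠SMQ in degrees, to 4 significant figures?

159.9°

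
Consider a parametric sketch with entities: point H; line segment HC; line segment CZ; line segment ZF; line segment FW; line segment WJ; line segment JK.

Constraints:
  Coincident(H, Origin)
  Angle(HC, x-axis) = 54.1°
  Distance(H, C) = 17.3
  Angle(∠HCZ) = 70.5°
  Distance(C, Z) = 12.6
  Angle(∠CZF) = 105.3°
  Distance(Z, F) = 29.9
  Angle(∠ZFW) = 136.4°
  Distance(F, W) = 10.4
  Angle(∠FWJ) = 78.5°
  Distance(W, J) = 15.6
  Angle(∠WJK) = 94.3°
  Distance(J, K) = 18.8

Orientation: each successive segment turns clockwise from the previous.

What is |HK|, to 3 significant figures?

9.43

H is at the origin; HC runs at 54.1° with length 17.3, so C = (10.1, 14.0). ∠HCZ = 70.5° gives CZ at -55.4° from the x-axis; with |CZ| = 12.6, Z = (17.3, 3.64). ∠CZF = 105.3° gives ZF at -130° from the x-axis; with |ZF| = 29.9, F = (-1.96, -19.2). ∠ZFW = 136.4° gives FW at -174° from the x-axis; with |FW| = 10.4, W = (-12.3, -20.4). ∠FWJ = 78.5° gives WJ at 84.8° from the x-axis; with |WJ| = 15.6, J = (-10.9, -4.83). ∠WJK = 94.3° gives JK at -0.900° from the x-axis; with |JK| = 18.8, K = (7.91, -5.13). Then |HK| = |K − H| = 9.43.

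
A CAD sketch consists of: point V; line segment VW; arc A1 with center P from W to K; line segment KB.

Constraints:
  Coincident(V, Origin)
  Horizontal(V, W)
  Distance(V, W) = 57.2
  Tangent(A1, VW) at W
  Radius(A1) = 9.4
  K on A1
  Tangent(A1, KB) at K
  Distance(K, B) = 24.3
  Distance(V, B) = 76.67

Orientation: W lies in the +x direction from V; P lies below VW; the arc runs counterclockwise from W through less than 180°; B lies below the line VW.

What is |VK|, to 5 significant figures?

53.681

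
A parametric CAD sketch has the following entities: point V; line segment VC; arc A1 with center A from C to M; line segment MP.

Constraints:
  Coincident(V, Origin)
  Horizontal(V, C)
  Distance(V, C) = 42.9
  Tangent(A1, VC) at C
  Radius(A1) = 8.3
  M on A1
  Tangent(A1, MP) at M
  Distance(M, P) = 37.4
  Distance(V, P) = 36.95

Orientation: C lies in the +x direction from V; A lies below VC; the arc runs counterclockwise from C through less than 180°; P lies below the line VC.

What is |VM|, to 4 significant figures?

36.30

V is at the origin; VC is horizontal with |VC| = 42.9 and C on the +x side, so C = (42.90, 0.000). The tangent condition forces AC to be normal to VC, so A = C + (0, -8.3) = (42.90, -8.300). Since AM ⟂ MP (tangency), |AP| = √(8.3² + 37.4²) = 38.31 regardless of where M sits on A1. So P lies on both circle(V, 36.95) and circle(A, 38.31); the below-VC intersection is P = (14.48, -33.99). M is the foot of the tangent from P: M = (36.13, -3.496).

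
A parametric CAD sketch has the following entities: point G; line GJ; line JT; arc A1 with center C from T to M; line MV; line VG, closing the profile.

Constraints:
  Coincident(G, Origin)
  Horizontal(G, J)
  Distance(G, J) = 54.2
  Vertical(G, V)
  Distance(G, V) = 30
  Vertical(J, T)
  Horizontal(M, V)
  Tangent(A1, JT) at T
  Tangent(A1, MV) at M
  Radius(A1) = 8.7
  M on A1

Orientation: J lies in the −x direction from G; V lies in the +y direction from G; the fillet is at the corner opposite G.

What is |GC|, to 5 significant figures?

50.239

GV is vertical with |GV| = 30.0 and V on the +y side, so V = (0.0000, 30.000). The virtual corner opposite G is at (-54.200, 30.000). A1 meets JT tangentially, so CT is at right angles to JT and tangency of A1 to MV means the radius CM is perpendicular to MV, with radius 8.7, so the center C sits 8.7 in from both sides at C = (-45.500, 21.300). Then |GC| = |C − G| = 50.239.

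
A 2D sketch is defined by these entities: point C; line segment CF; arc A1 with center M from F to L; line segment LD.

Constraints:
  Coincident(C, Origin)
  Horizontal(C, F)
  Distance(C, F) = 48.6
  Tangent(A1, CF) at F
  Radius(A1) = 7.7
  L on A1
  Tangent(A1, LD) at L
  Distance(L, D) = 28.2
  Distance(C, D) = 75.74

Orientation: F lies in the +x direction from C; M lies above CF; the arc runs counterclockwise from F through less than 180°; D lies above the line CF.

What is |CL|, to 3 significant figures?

55.0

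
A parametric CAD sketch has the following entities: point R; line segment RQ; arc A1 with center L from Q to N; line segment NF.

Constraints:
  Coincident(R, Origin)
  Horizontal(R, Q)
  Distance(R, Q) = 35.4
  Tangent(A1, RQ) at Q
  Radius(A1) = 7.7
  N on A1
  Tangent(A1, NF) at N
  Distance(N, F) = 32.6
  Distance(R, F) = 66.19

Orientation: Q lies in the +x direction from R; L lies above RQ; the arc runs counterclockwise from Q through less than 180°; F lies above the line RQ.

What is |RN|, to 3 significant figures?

42.4

R is at the origin; R and Q share the same y with |RQ| = 35.4 and Q on the +x side, so Q = (35.4, 0.00). A1 meets RQ tangentially, so LQ is at right angles to RQ, so L = Q + (0, 7.7) = (35.4, 7.70). Since LN ⟂ NF (tangency), |LF| = √(7.7² + 32.6²) = 33.5 regardless of where N sits on A1. So F lies on both circle(R, 66.19) and circle(L, 33.5); the above-RQ intersection is F = (57.4, 33.0). N is the foot of the tangent from F: N = (42.2, 4.11).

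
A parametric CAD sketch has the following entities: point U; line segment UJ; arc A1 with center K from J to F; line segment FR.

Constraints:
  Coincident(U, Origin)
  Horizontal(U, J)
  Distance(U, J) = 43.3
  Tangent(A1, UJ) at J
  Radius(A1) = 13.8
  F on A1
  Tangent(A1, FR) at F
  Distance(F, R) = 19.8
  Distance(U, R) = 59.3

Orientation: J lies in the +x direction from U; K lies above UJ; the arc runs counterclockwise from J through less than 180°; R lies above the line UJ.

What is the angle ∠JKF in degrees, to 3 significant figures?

119°

Checks: |KJ| = 13.80 ✓; |KF| = 13.80 ✓; ∠(KF, FR) = 90.00° ✓; |FR| = 19.80 ✓; |UR| = 59.30 ✓.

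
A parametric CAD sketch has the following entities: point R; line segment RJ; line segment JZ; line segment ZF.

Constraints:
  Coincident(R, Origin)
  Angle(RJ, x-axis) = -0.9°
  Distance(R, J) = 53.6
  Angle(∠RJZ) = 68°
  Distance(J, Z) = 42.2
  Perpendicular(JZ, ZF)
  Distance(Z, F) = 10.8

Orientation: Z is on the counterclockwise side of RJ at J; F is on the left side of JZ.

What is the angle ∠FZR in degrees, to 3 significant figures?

24.0°

∠RJZ = 68.0°, so JZ runs at -0.9° + (180° − 68.0°) = 111° from the x-axis; with |JZ| = 42.2, Z = J + 42.2·(cos 111°, sin 111°) = (38.4, 38.5). JZ is perpendicular to ZF; with |ZF| = 10.8 on the left of JZ, F = Z + 10.8·(-0.933, -0.360) = (28.3, 34.6). Then cos ∠FZR = ZF·ZR / (|ZF||ZR|), giving 24.0°.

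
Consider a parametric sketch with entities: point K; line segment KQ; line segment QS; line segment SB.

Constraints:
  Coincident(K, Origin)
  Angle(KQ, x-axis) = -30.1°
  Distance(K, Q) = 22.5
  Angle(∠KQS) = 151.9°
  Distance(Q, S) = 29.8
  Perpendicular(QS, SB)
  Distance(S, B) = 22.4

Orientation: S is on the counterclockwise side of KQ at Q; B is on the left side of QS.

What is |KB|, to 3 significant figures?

51.0

K is at the origin; KQ runs at -30.1° with length 22.5, so Q = 22.5·(cos -30.1°, sin -30.1°) = (19.5, -11.3). ∠KQS = 151.9°, so QS runs at -30.1° + (180° − 151.9°) = -2.00° from the x-axis; with |QS| = 29.8, S = Q + 29.8·(cos -2.00°, sin -2.00°) = (49.2, -12.3). QS is perpendicular to SB; with |SB| = 22.4 on the left of QS, B = S + 22.4·(0.0349, 0.999) = (50.0, 10.1). Then |KB| = |B − K| = 51.0.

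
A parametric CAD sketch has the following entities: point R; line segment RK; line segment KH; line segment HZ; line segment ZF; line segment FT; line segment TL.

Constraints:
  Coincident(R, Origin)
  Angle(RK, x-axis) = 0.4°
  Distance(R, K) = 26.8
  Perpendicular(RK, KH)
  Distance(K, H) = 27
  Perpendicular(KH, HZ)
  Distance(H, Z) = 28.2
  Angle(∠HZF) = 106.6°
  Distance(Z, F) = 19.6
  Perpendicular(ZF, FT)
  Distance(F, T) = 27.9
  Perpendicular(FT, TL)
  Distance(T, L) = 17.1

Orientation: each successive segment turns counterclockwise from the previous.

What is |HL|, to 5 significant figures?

10.593

R is at the origin; RK runs at 0.4° with length 26.8, so K = (26.799, 0.18710). The perpendicularity gives KH at right angles to RK, so KH runs at 90.400°; with |KH| = 27.0, H = (26.611, 27.186). KH is perpendicular to HZ, so HZ runs at -179.60°; with |HZ| = 28.2, Z = (-1.5885, 26.990). ∠HZF = 106.6° gives ZF at -106.20° from the x-axis; with |ZF| = 19.6, F = (-7.0567, 8.1678). ZF ⟂ FT, so FT runs at -16.200°; with |FT| = 27.9, T = (19.736, 0.38396). FT ⟂ TL, so TL runs at 73.800°; with |TL| = 17.1, L = (24.506, 16.805). Then |HL| = |L − H| = 10.593.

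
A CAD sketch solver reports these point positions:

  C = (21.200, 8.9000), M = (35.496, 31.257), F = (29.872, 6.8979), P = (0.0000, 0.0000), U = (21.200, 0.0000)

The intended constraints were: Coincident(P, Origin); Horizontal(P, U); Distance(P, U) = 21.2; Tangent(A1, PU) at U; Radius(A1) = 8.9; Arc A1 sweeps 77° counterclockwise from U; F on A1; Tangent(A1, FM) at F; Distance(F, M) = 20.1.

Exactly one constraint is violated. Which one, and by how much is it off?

Distance(F, M) = 20.1 — off by 4.90.

P = (0.00, 0.00) ✓; P.y = 0.00, U.y = 0.00 ✓; |PU| = 21.20 ✓; ∠(CU, UP) = 90.00° ✓; |CU| = 8.900 ✓; bearing(C→F) − bearing(C→U) = 77.00° ✓; |CF| = 8.900 ✓; ∠(CF, FM) = 90.00° ✓; |FM| = 25.00 ✗.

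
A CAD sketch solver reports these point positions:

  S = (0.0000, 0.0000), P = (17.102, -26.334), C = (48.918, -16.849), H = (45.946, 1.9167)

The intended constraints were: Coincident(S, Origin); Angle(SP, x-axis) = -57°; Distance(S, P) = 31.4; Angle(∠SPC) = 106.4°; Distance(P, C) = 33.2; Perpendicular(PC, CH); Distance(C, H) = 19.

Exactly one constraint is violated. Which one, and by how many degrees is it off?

Perpendicular(PC, CH) — off by 7.60°.

S = (0.00, 0.00) ✓; SP at -57.00° ✓; |SP| = 31.40 ✓; ∠SPC = 106.4° ✓; |PC| = 33.20 ✓; ∠(PC, CH) = 82.40° ✗; |CH| = 19.00 ✓.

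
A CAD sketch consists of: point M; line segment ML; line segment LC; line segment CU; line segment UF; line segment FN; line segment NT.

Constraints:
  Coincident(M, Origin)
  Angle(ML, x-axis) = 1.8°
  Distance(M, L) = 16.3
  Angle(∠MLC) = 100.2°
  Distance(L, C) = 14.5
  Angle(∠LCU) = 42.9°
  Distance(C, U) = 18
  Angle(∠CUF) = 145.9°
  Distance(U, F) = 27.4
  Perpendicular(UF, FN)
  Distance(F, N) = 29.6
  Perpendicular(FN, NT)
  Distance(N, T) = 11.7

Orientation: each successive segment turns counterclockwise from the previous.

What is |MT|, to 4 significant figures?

34.49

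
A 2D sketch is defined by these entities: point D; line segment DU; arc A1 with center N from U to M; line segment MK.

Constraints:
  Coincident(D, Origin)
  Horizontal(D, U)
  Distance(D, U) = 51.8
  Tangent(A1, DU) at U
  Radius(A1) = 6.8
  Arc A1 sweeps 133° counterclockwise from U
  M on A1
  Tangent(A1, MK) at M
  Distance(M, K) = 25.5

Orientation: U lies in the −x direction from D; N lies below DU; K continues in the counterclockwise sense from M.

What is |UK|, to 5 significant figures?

32.549

On A1, U sits at bearing 90° from N; a 133° counterclockwise sweep puts M at bearing 223°, so M = N + 6.8·(cos 223°, sin 223°) = (-56.773, -11.438). Since A1 is tangent to MK there, NM ⟂ MK, so MK runs along (−sin 223°, cos 223°); with |MK| = 25.5, K = (-39.382, -30.087). Then |UK| = |K − U| = 32.549.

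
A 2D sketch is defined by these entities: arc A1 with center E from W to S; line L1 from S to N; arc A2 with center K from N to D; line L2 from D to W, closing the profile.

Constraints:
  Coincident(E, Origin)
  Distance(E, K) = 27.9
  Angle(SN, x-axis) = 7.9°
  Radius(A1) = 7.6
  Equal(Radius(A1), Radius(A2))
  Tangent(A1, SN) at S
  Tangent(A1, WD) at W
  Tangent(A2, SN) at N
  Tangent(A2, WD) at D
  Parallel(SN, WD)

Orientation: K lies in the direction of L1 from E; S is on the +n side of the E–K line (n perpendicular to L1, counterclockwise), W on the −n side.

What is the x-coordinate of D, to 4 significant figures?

28.68

Tangency of A1 to both parallel lines with radius 7.6 puts S and W at E ± 7.6·n: S = (-1.045, 7.528), W = (1.045, -7.528). Equal radii place N and D the same way about K: N = K + 7.6·n = (26.59, 11.36), D = K − 7.6·n = (28.68, -3.693). So D.x = 28.68.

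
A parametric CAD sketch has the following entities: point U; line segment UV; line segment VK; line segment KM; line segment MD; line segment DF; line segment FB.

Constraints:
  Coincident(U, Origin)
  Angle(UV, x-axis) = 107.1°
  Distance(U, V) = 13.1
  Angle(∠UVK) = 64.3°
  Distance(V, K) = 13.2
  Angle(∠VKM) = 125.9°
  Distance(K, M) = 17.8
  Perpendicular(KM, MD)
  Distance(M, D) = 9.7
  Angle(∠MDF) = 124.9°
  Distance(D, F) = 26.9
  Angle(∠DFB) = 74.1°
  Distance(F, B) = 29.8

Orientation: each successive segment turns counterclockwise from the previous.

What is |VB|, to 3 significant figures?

15.1

U is at the origin; UV runs at 107.1° with length 13.1, so V = (-3.85, 12.5). ∠UVK = 64.3° gives VK at -137° from the x-axis; with |VK| = 13.2, K = (-13.5, 3.55). ∠VKM = 125.9° gives KM at -83.1° from the x-axis; with |KM| = 17.8, M = (-11.4, -14.1). KM ⟂ MD, so MD runs at 6.90°; with |MD| = 9.7, D = (-1.77, -13.0). ∠MDF = 124.9° gives DF at 62.0° from the x-axis; with |DF| = 26.9, F = (10.9, 10.8). ∠DFB = 74.1° gives FB at 168° from the x-axis; with |FB| = 29.8, B = (-18.3, 17.0). Then |VB| = |B − V| = 15.1.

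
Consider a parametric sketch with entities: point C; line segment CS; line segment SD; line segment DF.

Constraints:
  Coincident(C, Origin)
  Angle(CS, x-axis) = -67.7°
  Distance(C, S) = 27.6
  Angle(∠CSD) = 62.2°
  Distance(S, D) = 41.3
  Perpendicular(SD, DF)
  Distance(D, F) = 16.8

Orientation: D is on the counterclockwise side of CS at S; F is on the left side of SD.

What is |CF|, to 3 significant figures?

29.4

C is at the origin; CS runs at -67.7° with length 27.6, so S = 27.6·(cos -67.7°, sin -67.7°) = (10.5, -25.5). ∠CSD = 62.2°, so SD runs at -67.7° + (180° − 62.2°) = 50.1° from the x-axis; with |SD| = 41.3, D = S + 41.3·(cos 50.1°, sin 50.1°) = (37.0, 6.15). SD ⟂ DF; with |DF| = 16.8 on the left of SD, F = D + 16.8·(-0.767, 0.641) = (24.1, 16.9). Then |CF| = |F − C| = 29.4.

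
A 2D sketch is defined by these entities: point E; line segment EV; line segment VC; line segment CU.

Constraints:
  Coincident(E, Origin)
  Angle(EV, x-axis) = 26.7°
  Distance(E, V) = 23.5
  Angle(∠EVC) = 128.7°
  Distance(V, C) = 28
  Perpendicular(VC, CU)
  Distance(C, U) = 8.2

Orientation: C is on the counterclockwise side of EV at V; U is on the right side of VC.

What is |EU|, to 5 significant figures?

50.270

∠EVC = 128.7°, so VC runs at 26.7° + (180° − 128.7°) = 78.000° from the x-axis; with |VC| = 28.0, C = V + 28.0·(cos 78.000°, sin 78.000°) = (26.816, 37.947). VC ⟂ CU; with |CU| = 8.2 on the right of VC, U = C + 8.2·(0.97815, -0.20791) = (34.837, 36.242). Then |EU| = |U − E| = 50.270.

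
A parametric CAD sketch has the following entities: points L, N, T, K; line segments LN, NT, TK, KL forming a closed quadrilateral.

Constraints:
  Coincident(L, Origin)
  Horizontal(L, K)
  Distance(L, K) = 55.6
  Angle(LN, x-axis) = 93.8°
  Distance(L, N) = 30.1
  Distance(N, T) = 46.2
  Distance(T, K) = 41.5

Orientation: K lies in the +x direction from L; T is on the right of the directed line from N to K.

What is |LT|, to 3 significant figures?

20.3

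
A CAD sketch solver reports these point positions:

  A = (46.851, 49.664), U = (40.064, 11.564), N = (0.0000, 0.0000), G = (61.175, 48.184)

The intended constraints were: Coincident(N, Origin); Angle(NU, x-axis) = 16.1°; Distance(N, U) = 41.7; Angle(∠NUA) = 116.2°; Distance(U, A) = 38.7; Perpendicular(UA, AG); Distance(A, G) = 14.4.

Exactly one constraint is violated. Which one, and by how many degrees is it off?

Perpendicular(UA, AG) — off by 4.20°.

N = (0.00, 0.00) ✓; NU at 16.10° ✓; |NU| = 41.70 ✓; ∠NUA = 116.2° ✓; |UA| = 38.70 ✓; ∠(UA, AG) = 85.80° ✗; |AG| = 14.40 ✓.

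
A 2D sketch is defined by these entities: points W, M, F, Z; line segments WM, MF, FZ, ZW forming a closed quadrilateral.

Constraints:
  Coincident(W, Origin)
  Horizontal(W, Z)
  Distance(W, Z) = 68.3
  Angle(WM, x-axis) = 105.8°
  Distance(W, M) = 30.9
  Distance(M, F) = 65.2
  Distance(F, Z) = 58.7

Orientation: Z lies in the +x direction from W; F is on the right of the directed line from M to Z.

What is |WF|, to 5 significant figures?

34.856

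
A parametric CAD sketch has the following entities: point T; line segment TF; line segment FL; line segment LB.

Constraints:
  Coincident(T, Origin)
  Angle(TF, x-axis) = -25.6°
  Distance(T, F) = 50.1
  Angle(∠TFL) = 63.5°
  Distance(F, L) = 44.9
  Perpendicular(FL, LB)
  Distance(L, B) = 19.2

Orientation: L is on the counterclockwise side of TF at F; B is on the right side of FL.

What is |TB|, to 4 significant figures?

67.89

T is at the origin; TF runs at -25.6° with length 50.1, so F = 50.1·(cos -25.6°, sin -25.6°) = (45.18, -21.65). ∠TFL = 63.5°, so FL runs at -25.6° + (180° − 63.5°) = 90.90° from the x-axis; with |FL| = 44.9, L = F + 44.9·(cos 90.90°, sin 90.90°) = (44.48, 23.25). FL is perpendicular to LB; with |LB| = 19.2 on the right of FL, B = L + 19.2·(0.9999, 0.01571) = (63.67, 23.55). Then |TB| = |B − T| = 67.89.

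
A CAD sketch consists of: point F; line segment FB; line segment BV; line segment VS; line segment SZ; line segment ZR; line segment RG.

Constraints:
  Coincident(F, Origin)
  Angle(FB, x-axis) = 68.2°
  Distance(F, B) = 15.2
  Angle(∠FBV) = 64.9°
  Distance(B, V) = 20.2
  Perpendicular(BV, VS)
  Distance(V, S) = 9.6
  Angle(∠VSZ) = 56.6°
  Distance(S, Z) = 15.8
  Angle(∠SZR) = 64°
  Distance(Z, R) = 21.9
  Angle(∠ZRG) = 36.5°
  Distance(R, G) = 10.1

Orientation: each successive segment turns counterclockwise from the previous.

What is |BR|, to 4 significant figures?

27.82

F is at the origin; FB runs at 68.2° with length 15.2, so B = (5.645, 14.11). ∠FBV = 64.9° gives BV at -176.7° from the x-axis; with |BV| = 20.2, V = (-14.52, 12.95). BV ⟂ VS, so VS runs at -86.70°; with |VS| = 9.6, S = (-13.97, 3.366). ∠VSZ = 56.6° gives SZ at 36.70° from the x-axis; with |SZ| = 15.8, Z = (-1.301, 12.81). ∠SZR = 64.0° gives ZR at 152.7° from the x-axis; with |ZR| = 21.9, R = (-20.76, 22.85). Then |BR| = |R − B| = 27.82.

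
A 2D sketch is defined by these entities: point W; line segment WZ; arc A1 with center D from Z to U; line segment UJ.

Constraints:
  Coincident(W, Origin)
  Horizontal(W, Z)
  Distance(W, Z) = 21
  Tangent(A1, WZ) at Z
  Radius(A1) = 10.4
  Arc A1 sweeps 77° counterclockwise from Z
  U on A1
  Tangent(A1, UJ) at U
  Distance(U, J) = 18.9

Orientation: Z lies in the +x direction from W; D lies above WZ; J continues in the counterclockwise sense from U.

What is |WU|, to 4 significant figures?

32.16

W is at the origin; W and Z share the same y with |WZ| = 21.0 and Z on the +x side, so Z = (21.00, 0.000). The tangent condition forces DZ to be normal to WZ, so D = Z + (0, 10.4) = (21.00, 10.40). On A1, Z sits at bearing -90° from D; a 77° counterclockwise sweep puts U at bearing -13°, so U = D + 10.4·(cos -13°, sin -13°) = (31.13, 8.061). Then |WU| = |U − W| = 32.16.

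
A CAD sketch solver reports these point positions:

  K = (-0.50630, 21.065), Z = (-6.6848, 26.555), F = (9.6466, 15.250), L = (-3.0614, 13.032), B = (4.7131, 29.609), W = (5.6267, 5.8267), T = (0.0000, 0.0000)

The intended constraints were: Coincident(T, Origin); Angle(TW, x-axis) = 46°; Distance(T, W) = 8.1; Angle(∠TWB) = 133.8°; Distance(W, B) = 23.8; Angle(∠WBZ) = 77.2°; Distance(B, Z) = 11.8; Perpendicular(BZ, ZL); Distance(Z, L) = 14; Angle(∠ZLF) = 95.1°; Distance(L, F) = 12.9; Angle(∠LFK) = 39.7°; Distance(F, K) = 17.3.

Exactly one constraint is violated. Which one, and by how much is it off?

Distance(F, K) = 17.3 — off by 5.60.

T = (0.00, 0.00) ✓; TW at 46.00° ✓; |TW| = 8.100 ✓; ∠TWB = 133.8° ✓; |WB| = 23.80 ✓; ∠WBZ = 77.20° ✓; |BZ| = 11.80 ✓; ∠(BZ, ZL) = 90.00° ✓; |ZL| = 14.00 ✓; ∠ZLF = 95.10° ✓; |LF| = 12.90 ✓; ∠LFK = 39.70° ✓; |FK| = 11.70 ✗.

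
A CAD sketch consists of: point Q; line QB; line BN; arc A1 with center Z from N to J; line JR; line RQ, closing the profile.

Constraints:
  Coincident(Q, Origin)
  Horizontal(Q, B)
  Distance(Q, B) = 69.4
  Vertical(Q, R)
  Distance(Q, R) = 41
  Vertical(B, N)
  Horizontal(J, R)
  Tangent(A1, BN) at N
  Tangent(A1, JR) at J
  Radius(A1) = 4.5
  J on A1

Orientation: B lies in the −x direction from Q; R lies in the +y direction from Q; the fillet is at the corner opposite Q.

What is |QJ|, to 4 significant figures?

76.77

The virtual corner opposite Q is at (-69.40, 41.00). Tangency of A1 to BN means the radius ZN is perpendicular to BN and since A1 is tangent to JR there, ZJ ⟂ JR, with radius 4.5, so the center Z sits 4.5 in from both sides at Z = (-64.90, 36.50). That places the tangent points at N = (-69.40, 36.50) on BN and J = (-64.90, 41.00) on JR. Then |QJ| = |J − Q| = 76.77.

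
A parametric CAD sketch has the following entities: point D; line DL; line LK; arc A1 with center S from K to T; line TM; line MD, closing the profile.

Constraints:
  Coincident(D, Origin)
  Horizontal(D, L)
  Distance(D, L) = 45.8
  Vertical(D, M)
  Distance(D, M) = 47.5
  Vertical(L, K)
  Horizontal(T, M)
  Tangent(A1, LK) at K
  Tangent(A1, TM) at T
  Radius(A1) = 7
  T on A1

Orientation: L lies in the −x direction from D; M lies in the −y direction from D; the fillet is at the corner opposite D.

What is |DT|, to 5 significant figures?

61.333

D is at the origin; D and L share the same y with |DL| = 45.8 and L on the −x side, so L = (-45.800, 0.0000). D and M share the same x with |DM| = 47.5 and M on the −y side, so M = (0.0000, -47.500). The virtual corner opposite D is at (-45.800, -47.500). The tangent condition forces SK to be normal to LK and tangency of A1 to TM means the radius ST is perpendicular to TM, with radius 7.0, so the center S sits 7.0 in from both sides at S = (-38.800, -40.500). That places the tangent points at K = (-45.800, -40.500) on LK and T = (-38.800, -47.500) on TM. Then |DT| = |T − D| = 61.333.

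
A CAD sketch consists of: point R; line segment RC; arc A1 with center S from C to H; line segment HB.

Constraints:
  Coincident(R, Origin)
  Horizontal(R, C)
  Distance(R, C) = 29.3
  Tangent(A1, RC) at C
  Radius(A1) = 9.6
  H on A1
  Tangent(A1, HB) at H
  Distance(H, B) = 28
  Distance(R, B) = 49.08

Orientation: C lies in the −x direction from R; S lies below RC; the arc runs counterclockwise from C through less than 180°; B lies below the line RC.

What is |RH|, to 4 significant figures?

40.43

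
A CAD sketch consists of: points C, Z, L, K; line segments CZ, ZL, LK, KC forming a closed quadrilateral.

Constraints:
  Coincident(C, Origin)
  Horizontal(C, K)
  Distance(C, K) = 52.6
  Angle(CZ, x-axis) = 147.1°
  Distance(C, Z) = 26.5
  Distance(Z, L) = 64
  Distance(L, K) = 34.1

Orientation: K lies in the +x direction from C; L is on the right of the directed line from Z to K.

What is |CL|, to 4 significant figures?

37.63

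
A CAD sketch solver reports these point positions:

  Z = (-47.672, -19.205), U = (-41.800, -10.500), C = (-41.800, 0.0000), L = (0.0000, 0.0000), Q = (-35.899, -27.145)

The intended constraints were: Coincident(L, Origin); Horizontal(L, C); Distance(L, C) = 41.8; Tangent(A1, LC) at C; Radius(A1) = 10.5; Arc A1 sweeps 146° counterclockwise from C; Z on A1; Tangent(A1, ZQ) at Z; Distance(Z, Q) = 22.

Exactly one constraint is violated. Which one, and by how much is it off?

Distance(Z, Q) = 22 — off by 7.80.

L = (0.00, 0.00) ✓; L.y = 0.00, C.y = 0.00 ✓; |LC| = 41.80 ✓; ∠(UC, CL) = 90.00° ✓; |UC| = 10.50 ✓; bearing(U→Z) − bearing(U→C) = 146.0° ✓; |UZ| = 10.50 ✓; ∠(UZ, ZQ) = 89.99° ✓; |ZQ| = 14.20 ✗.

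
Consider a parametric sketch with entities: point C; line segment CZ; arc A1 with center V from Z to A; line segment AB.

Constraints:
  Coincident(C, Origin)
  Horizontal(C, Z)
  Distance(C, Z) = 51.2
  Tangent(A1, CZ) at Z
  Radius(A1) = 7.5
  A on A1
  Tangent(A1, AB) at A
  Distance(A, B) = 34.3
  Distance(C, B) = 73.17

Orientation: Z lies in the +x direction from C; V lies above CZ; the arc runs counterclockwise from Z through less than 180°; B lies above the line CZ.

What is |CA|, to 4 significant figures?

59.12

Checks: ∠(VZ, ZC) = 90.00° ✓; |VZ| = 7.500 ✓; |VA| = 7.500 ✓; ∠(VA, AB) = 90.00° ✓; |AB| = 34.30 ✓; |CB| = 73.17 ✓.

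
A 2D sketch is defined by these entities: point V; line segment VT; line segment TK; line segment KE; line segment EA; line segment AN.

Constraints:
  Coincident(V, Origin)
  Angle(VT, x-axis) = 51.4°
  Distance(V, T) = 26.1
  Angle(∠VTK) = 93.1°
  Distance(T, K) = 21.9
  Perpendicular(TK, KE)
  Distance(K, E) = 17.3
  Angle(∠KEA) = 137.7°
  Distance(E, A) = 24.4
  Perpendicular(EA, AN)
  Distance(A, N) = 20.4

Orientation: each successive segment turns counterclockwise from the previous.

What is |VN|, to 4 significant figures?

9.326

V is at the origin; VT runs at 51.4° with length 26.1, so T = (16.28, 20.40). ∠VTK = 93.1° gives TK at 138.3° from the x-axis; with |TK| = 21.9, K = (-0.06812, 34.97). The perpendicularity gives KE at right angles to TK, so KE runs at -131.7°; with |KE| = 17.3, E = (-11.58, 22.05). ∠KEA = 137.7° gives EA at -89.40° from the x-axis; with |EA| = 24.4, A = (-11.32, -2.349). EA ⟂ AN, so AN runs at 0.6000°; with |AN| = 20.4, N = (9.078, -2.136). Then |VN| = |N − V| = 9.326.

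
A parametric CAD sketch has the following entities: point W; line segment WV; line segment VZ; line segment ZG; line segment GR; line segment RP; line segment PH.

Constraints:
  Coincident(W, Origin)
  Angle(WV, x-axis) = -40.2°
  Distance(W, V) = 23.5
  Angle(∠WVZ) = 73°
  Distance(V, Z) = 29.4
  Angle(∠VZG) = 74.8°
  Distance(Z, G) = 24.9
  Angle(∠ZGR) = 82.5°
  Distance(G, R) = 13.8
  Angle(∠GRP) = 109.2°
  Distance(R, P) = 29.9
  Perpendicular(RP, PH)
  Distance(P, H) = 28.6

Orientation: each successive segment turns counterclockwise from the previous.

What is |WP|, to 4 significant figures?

34.00

W is at the origin; WV runs at -40.2° with length 23.5, so V = (17.95, -15.17). ∠WVZ = 73.0° gives VZ at 66.80° from the x-axis; with |VZ| = 29.4, Z = (29.53, 11.85). ∠VZG = 74.8° gives ZG at 172.0° from the x-axis; with |ZG| = 24.9, G = (4.873, 15.32). ∠ZGR = 82.5° gives GR at -90.50° from the x-axis; with |GR| = 13.8, R = (4.753, 1.520). ∠GRP = 109.2° gives RP at -19.70° from the x-axis; with |RP| = 29.9, P = (32.90, -8.559). Then |WP| = |P − W| = 34.00.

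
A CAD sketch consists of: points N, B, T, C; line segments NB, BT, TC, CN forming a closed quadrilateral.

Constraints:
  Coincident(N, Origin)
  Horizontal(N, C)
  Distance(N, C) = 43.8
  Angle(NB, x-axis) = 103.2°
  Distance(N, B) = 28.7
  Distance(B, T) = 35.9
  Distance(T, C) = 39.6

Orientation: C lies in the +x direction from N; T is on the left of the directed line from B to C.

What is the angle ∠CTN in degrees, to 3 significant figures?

60.9°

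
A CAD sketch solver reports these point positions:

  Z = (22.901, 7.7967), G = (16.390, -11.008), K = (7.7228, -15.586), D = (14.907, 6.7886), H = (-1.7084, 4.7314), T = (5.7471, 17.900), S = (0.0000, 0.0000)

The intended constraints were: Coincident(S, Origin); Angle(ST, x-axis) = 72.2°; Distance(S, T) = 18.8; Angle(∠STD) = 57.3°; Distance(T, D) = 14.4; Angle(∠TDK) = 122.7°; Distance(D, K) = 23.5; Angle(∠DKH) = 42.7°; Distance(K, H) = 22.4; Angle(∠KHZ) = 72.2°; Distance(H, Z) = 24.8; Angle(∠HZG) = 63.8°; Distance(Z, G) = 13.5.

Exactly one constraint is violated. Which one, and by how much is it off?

Distance(Z, G) = 13.5 — off by 6.40.

S = (0.00, 0.00) ✓; ST at 72.20° ✓; |ST| = 18.80 ✓; ∠STD = 57.30° ✓; |TD| = 14.40 ✓; ∠TDK = 122.7° ✓; |DK| = 23.50 ✓; ∠DKH = 42.70° ✓; |KH| = 22.40 ✓; ∠KHZ = 72.20° ✓; |HZ| = 24.80 ✓; ∠HZG = 63.80° ✓; |ZG| = 19.90 ✗.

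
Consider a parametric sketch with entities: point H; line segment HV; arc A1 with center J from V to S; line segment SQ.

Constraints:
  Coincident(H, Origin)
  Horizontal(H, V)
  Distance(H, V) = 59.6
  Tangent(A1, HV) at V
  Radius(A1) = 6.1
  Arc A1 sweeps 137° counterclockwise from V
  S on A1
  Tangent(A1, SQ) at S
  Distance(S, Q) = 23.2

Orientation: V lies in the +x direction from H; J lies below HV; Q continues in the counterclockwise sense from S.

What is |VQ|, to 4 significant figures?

29.33

H is at the origin; H and V share the same y with |HV| = 59.6 and V on the +x side, so V = (59.60, 0.000). Since A1 is tangent to HV there, JV ⟂ HV, so J = V + (0, -6.1) = (59.60, -6.100). On A1, V sits at bearing 90° from J; a 137° counterclockwise sweep puts S at bearing 227°, so S = J + 6.1·(cos 227°, sin 227°) = (55.44, -10.56). Tangency of A1 to SQ means the radius JS is perpendicular to SQ, so SQ runs along (−sin 227°, cos 227°); with |SQ| = 23.2, Q = (72.41, -26.38). Then |VQ| = |Q − V| = 29.33.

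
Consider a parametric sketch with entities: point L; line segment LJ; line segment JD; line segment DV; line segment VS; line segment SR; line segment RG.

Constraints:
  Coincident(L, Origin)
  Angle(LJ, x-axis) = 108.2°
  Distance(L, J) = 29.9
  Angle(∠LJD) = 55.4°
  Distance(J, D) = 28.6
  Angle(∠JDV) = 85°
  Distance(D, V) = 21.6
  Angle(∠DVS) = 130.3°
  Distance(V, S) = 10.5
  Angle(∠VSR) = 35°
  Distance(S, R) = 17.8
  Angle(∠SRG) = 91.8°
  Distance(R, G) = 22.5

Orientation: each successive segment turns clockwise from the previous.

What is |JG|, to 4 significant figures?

48.89

L is at the origin; LJ runs at 108.2° with length 29.9, so J = (-9.339, 28.40). ∠LJD = 55.4° gives JD at -16.40° from the x-axis; with |JD| = 28.6, D = (18.10, 20.33). ∠JDV = 85.0° gives DV at -111.4° from the x-axis; with |DV| = 21.6, V = (10.22, 0.2184). ∠DVS = 130.3° gives VS at -161.1° from the x-axis; with |VS| = 10.5, S = (0.2823, -3.183). ∠VSR = 35.0° gives SR at 53.90° from the x-axis; with |SR| = 17.8, R = (10.77, 11.20). ∠SRG = 91.8° gives RG at -34.30° from the x-axis; with |RG| = 22.5, G = (29.36, -1.480). Then |JG| = |G − J| = 48.89.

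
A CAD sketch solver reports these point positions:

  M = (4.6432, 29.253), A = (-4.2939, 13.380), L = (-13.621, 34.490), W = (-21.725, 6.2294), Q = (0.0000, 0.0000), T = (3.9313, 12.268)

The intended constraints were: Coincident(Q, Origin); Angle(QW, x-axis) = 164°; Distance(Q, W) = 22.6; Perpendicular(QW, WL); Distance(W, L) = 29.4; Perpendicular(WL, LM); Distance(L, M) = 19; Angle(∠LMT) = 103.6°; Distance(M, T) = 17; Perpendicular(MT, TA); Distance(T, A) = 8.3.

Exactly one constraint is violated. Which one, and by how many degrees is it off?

Perpendicular(MT, TA) — off by 5.30°.

Q = (0.00, 0.00) ✓; QW at 164.0° ✓; |QW| = 22.60 ✓; ∠(QW, WL) = 90.00° ✓; |WL| = 29.40 ✓; ∠(WL, LM) = 90.00° ✓; |LM| = 19.00 ✓; ∠LMT = 103.6° ✓; |MT| = 17.00 ✓; ∠(MT, TA) = 95.30° ✗; |TA| = 8.300 ✓.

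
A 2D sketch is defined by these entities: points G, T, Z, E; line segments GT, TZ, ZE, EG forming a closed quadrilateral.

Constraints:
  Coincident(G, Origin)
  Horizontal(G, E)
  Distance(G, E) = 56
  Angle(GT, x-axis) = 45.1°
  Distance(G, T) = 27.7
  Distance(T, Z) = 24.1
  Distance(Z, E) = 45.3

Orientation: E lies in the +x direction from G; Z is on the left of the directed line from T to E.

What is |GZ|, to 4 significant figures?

51.62

Checks: |TZ| = 24.10 ✓; |ZE| = 45.30 ✓.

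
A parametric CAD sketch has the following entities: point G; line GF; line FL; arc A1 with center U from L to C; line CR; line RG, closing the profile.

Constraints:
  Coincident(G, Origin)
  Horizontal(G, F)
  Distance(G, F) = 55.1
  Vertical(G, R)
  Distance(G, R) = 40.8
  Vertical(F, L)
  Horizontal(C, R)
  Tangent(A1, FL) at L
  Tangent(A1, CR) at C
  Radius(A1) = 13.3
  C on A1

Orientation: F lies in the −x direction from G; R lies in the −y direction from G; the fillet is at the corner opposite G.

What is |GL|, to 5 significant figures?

61.581

The virtual corner opposite G is at (-55.100, -40.800). The tangent condition forces UL to be normal to FL and since A1 is tangent to CR there, UC ⟂ CR, with radius 13.3, so the center U sits 13.3 in from both sides at U = (-41.800, -27.500). That places the tangent points at L = (-55.100, -27.500) on FL and C = (-41.800, -40.800) on CR. Then |GL| = |L − G| = 61.581.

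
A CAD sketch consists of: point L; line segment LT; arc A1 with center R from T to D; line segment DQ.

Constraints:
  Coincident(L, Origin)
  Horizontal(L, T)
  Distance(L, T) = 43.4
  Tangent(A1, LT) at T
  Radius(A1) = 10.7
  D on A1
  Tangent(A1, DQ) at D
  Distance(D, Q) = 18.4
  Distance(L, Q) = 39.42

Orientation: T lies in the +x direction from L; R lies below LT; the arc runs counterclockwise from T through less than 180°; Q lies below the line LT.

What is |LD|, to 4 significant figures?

34.01

Checks: |LT| = 43.40 ✓; |RD| = 10.70 ✓; ∠(RD, DQ) = 90.00° ✓; |DQ| = 18.40 ✓; |LQ| = 39.42 ✓.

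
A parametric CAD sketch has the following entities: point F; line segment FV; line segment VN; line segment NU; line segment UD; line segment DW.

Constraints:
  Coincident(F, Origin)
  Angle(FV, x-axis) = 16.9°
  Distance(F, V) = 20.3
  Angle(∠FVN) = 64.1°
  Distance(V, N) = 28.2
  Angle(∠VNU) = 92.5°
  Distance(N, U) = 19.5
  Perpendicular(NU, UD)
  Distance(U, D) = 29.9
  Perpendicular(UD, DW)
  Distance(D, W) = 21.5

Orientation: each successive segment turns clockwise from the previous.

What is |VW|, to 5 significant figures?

1.8907

The perpendicularity gives UD at right angles to NU, so UD runs at 83.500°; with |UD| = 29.9, D = (-0.97801, 9.9637). UD ⟂ DW, so DW runs at -6.5000°; with |DW| = 21.5, W = (20.384, 7.5298). Then |VW| = |W − V| = 1.8907.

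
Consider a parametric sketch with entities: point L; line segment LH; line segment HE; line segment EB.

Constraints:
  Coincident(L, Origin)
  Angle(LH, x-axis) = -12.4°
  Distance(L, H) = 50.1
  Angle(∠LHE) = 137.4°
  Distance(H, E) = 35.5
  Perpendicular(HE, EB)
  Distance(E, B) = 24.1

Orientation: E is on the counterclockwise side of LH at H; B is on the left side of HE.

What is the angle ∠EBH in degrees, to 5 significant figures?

55.828°

L is at the origin; LH runs at -12.4° with length 50.1, so H = 50.1·(cos -12.4°, sin -12.4°) = (48.931, -10.758). ∠LHE = 137.4°, so HE runs at -12.4° + (180° − 137.4°) = 30.200° from the x-axis; with |HE| = 35.5, E = H + 35.5·(cos 30.200°, sin 30.200°) = (79.613, 7.0990). HE ⟂ EB; with |EB| = 24.1 on the left of HE, B = E + 24.1·(-0.50302, 0.86427) = (67.490, 27.928). Then cos ∠EBH = BE·BH / (|BE||BH|), giving 55.828°.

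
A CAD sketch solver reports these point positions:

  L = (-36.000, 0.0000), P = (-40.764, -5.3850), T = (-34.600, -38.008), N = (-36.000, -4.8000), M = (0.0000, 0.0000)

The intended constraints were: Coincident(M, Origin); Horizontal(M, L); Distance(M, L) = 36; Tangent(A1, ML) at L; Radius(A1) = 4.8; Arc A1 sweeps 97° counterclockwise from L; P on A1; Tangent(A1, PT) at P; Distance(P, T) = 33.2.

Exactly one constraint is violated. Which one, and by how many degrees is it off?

Tangent(A1, PT) at P — off by 3.70°.

M = (0.00, 0.00) ✓; M.y = 0.00, L.y = 0.00 ✓; |ML| = 36.00 ✓; ∠(NL, LM) = 90.00° ✓; |NL| = 4.800 ✓; bearing(N→P) − bearing(N→L) = 97.00° ✓; |NP| = 4.800 ✓; ∠(NP, PT) = 86.30° ✗; |PT| = 33.20 ✓.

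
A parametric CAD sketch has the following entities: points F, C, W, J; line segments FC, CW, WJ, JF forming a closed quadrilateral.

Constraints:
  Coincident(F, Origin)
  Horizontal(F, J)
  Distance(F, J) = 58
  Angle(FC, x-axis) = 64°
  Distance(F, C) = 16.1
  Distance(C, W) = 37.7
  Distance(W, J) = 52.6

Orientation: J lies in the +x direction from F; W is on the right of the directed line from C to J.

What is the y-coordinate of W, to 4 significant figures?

-23.05

Checks: |CW| = 37.70 ✓; |WJ| = 52.60 ✓.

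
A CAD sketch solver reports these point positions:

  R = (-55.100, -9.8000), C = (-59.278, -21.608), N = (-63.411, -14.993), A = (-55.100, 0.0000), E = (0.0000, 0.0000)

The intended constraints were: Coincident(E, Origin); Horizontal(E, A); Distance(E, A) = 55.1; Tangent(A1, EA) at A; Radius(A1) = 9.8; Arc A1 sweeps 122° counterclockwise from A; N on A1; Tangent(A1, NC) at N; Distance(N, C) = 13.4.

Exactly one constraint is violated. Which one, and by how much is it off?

Distance(N, C) = 13.4 — off by 5.60.

E = (0.00, 0.00) ✓; E.y = 0.00, A.y = 0.00 ✓; |EA| = 55.10 ✓; ∠(RA, AE) = 90.00° ✓; |RA| = 9.800 ✓; bearing(R→N) − bearing(R→A) = 122.0° ✓; |RN| = 9.800 ✓; ∠(RN, NC) = 90.00° ✓; |NC| = 7.800 ✗.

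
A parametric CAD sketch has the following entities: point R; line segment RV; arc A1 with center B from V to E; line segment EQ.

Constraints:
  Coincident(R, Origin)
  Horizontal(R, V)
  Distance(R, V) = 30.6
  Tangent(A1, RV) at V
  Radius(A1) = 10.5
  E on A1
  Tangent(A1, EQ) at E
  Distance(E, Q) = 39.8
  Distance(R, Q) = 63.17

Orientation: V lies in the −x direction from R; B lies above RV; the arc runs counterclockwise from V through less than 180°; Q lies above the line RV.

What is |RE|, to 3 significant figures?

25.7

Checks: |BE| = 10.50 ✓; ∠(BE, EQ) = 90.00° ✓; |EQ| = 39.80 ✓; |RQ| = 63.17 ✓.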